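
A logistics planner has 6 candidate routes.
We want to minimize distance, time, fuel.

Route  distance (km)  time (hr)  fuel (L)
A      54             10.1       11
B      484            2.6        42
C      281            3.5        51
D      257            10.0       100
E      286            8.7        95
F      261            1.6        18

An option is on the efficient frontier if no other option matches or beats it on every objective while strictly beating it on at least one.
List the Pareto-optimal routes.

A: not dominated (best distance).
B: dominated by F (distance 261≤484, time 1.6≤2.6, fuel 18≤42).
C: dominated by F (distance 261≤281, time 1.6≤3.5, fuel 18≤51).
D: not dominated.
E: dominated by C (distance 281≤286, time 3.5≤8.7, fuel 51≤95).
F: not dominated (best time).

A, D, F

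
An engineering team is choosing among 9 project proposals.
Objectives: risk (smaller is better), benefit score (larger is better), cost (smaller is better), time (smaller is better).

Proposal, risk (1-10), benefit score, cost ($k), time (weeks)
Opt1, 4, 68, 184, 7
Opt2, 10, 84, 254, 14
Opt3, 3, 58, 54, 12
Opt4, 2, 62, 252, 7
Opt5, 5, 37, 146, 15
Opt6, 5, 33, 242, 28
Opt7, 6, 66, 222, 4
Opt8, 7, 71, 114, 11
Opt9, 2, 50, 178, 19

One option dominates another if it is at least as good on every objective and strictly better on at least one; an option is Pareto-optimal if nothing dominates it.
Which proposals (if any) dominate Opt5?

Opt3

Opt3: risk 3≤5, benefit score 58≥37, cost 54≤146, time 12≤15 — dominates Opt5.
Others (Opt1, Opt2, Opt4, Opt6, Opt7, Opt8, Opt9) are each worse than Opt5 on at least one objective.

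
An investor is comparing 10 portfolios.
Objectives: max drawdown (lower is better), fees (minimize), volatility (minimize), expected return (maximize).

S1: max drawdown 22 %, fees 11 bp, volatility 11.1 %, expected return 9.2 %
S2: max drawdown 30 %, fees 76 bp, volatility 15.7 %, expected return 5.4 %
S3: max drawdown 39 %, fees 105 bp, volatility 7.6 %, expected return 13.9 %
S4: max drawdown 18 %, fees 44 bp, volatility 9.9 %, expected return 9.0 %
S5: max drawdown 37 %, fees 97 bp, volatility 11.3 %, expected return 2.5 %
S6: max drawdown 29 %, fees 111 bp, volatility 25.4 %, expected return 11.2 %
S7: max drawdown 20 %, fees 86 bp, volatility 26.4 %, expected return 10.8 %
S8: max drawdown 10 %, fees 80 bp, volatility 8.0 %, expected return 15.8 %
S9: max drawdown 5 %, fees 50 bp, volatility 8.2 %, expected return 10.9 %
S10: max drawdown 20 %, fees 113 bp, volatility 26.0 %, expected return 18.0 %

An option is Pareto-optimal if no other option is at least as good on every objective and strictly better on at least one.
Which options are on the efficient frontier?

S1, S3, S4, S8, S9, S10

S1: not dominated (best fees).
S2: dominated by S1 (max drawdown 22≤30, fees 11≤76, volatility 11.1≤15.7, expected return 9.2≥5.4).
S3: not dominated (best volatility).
S4: not dominated.
S5: dominated by S1 (max drawdown 22≤37, fees 11≤97, volatility 11.1≤11.3, expected return 9.2≥2.5).
S6: dominated by S8 (max drawdown 10≤29, fees 80≤111, volatility 8.0≤25.4, expected return 15.8≥11.2).
S7: dominated by S8 (max drawdown 10≤20, fees 80≤86, volatility 8.0≤26.4, expected return 15.8≥10.8).
S8: not dominated.
S9: not dominated (best max drawdown).
S10: not dominated (best expected return).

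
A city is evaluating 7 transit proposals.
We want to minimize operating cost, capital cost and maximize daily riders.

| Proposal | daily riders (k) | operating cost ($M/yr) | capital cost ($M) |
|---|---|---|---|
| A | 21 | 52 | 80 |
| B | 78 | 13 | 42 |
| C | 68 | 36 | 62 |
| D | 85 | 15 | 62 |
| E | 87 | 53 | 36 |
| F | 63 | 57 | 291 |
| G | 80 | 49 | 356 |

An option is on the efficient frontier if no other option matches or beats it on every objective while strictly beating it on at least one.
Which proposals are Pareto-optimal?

A: dominated by B (daily riders 78≥21, operating cost 13≤52, capital cost 42≤80).
B: not dominated (best operating cost).
C: dominated by B (daily riders 78≥68, operating cost 13≤36, capital cost 42≤62).
D: not dominated.
E: not dominated (best daily riders).
F: dominated by B (daily riders 78≥63, operating cost 13≤57, capital cost 42≤291).
G: dominated by D (daily riders 85≥80, operating cost 15≤49, capital cost 62≤356).

B, D, E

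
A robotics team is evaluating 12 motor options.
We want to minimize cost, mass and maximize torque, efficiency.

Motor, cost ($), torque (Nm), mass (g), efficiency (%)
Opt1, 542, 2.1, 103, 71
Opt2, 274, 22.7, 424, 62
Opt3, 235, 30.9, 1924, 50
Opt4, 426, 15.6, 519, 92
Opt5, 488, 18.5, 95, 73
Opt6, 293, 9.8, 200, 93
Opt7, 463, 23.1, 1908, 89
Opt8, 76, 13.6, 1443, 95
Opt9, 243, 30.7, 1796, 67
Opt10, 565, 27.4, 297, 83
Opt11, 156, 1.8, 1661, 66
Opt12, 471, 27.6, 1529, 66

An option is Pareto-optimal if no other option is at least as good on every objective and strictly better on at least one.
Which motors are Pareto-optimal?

Opt1: dominated by Opt5 (cost 488≤542, torque 18.5≥2.1, mass 95≤103, efficiency 73≥71).
Opt2: not dominated.
Opt3: not dominated (best torque).
Opt4: not dominated.
Opt5: not dominated (best mass).
Opt6: not dominated.
Opt7: not dominated.
Opt8: not dominated (best cost).
Opt9: not dominated.
Opt10: not dominated.
Opt11: dominated by Opt8 (cost 76≤156, torque 13.6≥1.8, mass 1443≤1661, efficiency 95≥66).
Opt12: not dominated.

Opt2, Opt3, Opt4, Opt5, Opt6, Opt7, Opt8, Opt9, Opt10, Opt12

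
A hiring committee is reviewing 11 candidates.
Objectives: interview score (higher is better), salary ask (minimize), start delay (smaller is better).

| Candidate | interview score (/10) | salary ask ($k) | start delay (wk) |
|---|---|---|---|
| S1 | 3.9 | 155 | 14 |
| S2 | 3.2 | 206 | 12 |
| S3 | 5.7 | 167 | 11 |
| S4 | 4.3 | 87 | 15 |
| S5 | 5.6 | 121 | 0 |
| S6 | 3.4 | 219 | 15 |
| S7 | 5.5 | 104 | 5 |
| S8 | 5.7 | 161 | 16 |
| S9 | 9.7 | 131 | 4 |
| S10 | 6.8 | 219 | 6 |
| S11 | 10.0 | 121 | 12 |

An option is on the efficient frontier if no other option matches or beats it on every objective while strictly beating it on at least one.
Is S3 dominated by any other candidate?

S9 vs S3: interview score 9.7≥5.7, salary ask 131≤167, start delay 4≤11 — S9 is at least as good on every objective and strictly better on at least one, so S9 dominates S3.

Yes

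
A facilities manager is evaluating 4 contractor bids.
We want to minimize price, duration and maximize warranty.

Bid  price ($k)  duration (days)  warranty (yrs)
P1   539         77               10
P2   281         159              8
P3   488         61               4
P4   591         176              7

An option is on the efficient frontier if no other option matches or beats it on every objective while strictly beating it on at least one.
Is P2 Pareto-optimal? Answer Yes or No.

P1: worse on price (539 vs 281).
P3: worse on price (488 vs 281).
P4: worse on price (591 vs 281).
No option is at least as good as P2 on every objective and strictly better on one.

Yes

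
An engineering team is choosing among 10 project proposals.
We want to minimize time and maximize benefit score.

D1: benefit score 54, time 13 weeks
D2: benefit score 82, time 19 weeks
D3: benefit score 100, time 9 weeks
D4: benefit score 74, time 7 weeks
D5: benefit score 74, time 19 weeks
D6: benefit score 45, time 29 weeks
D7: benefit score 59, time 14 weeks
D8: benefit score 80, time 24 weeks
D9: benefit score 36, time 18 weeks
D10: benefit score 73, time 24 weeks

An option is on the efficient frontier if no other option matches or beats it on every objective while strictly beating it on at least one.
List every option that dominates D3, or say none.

D1: worse on benefit score (54 vs 100).
D2: worse on benefit score (82 vs 100).
D4: worse on benefit score (74 vs 100).
D5: worse on benefit score (74 vs 100).
D6: worse on benefit score (45 vs 100).
D7: worse on benefit score (59 vs 100).
D8: worse on benefit score (80 vs 100).
D9: worse on benefit score (36 vs 100).
D10: worse on benefit score (73 vs 100).
No option dominates D3.

none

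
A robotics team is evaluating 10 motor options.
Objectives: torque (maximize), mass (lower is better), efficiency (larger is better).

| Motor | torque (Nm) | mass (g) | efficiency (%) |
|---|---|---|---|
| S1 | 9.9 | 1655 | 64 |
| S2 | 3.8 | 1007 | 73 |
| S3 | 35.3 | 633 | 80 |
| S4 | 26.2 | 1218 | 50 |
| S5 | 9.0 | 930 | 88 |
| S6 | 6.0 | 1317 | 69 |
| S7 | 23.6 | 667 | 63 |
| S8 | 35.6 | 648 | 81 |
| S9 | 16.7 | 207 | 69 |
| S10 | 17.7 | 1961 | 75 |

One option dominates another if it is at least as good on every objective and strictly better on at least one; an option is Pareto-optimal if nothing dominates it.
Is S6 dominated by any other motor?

Yes

S3 vs S6: torque 35.3≥6.0, mass 633≤1317, efficiency 80≥69 — S3 is at least as good on every objective and strictly better on at least one, so S3 dominates S6.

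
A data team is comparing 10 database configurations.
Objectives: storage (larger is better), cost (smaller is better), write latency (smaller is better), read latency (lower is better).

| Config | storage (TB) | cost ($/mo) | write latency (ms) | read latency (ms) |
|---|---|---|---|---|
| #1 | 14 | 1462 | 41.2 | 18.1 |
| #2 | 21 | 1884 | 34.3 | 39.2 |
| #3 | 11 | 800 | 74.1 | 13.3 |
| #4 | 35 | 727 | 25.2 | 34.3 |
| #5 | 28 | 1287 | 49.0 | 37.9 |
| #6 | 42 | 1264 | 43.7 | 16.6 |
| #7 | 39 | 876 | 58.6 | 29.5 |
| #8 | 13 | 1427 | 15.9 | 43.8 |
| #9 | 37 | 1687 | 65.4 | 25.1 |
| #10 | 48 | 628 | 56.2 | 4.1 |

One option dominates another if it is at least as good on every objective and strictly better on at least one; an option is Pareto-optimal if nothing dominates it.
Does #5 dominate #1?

#5 vs #1: #5 is worse on write latency (49.0 vs 41.2), so it does not dominate #1.

No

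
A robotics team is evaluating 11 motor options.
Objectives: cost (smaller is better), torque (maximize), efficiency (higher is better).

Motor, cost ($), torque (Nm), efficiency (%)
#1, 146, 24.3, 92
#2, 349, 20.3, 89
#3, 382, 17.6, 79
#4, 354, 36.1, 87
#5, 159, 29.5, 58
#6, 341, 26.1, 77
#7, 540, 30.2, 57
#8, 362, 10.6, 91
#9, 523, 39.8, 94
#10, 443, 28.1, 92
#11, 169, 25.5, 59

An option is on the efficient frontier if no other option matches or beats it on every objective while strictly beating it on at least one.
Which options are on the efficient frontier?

#1: not dominated (best cost).
#2: dominated by #1 (cost 146≤349, torque 24.3≥20.3, efficiency 92≥89).
#3: dominated by #1 (cost 146≤382, torque 24.3≥17.6, efficiency 92≥79).
#4: not dominated.
#5: not dominated.
#6: not dominated.
#7: dominated by #4 (cost 354≤540, torque 36.1≥30.2, efficiency 87≥57).
#8: dominated by #1 (cost 146≤362, torque 24.3≥10.6, efficiency 92≥91).
#9: not dominated (best torque).
#10: not dominated.
#11: not dominated.

#1, #4, #5, #6, #9, #10, #11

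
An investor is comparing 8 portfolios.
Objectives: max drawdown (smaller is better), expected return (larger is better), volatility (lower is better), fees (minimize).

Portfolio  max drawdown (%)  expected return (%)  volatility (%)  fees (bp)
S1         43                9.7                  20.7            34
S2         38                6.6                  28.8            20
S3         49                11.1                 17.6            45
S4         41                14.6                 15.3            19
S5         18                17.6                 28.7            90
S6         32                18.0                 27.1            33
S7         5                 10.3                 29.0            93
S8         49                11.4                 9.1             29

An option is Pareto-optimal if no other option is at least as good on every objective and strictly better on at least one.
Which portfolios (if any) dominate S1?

S4: max drawdown 41≤43, expected return 14.6≥9.7, volatility 15.3≤20.7, fees 19≤34 — dominates S1.
Others (S2, S3, S5, S6, S7, S8) are each worse than S1 on at least one objective.

S4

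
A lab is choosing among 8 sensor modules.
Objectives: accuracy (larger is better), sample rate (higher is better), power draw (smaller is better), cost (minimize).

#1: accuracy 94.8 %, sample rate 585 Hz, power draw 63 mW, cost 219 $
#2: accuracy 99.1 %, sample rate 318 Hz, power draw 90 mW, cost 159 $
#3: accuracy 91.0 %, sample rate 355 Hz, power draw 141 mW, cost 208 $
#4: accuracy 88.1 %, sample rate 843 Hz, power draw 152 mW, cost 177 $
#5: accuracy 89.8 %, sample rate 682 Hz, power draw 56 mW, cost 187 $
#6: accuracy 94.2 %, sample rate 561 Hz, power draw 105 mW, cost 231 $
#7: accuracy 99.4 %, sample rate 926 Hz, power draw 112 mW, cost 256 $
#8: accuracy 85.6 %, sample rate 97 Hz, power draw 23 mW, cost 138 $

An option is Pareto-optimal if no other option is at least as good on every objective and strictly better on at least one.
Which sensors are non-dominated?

#1: not dominated.
#2: not dominated.
#3: not dominated.
#4: not dominated.
#5: not dominated.
#6: dominated by #1 (accuracy 94.8≥94.2, sample rate 585≥561, power draw 63≤105, cost 219≤231).
#7: not dominated (best accuracy).
#8: not dominated (best power draw).

#1, #2, #3, #4, #5, #7, #8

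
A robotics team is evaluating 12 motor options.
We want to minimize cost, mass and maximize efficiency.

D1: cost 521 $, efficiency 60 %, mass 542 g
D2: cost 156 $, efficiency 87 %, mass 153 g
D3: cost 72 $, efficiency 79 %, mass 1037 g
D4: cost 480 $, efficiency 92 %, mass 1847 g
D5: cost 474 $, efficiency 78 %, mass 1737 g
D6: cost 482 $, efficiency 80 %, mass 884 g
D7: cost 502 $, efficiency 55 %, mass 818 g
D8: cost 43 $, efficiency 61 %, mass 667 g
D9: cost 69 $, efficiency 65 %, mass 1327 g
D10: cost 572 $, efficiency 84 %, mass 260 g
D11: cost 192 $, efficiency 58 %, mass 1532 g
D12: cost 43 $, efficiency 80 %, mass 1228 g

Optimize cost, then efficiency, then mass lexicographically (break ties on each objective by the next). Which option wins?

First minimize cost: best is 43, kept {D8, D12}.
Then maximize efficiency: best is 80, kept {D12}.

D12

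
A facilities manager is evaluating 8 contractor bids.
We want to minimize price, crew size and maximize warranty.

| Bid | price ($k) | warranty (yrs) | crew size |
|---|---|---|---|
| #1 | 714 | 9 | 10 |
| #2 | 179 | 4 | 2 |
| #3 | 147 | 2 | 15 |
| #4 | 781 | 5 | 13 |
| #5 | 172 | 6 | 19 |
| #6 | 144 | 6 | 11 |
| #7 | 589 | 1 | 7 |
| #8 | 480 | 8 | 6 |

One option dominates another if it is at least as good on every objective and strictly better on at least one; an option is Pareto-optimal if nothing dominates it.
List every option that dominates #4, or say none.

#1: price 714≤781, warranty 9≥5, crew size 10≤13 — dominates #4.
#6: price 144≤781, warranty 6≥5, crew size 11≤13 — dominates #4.
#8: price 480≤781, warranty 8≥5, crew size 6≤13 — dominates #4.
Others (#2, #3, #5, #7) are each worse than #4 on at least one objective.

#1, #6, #8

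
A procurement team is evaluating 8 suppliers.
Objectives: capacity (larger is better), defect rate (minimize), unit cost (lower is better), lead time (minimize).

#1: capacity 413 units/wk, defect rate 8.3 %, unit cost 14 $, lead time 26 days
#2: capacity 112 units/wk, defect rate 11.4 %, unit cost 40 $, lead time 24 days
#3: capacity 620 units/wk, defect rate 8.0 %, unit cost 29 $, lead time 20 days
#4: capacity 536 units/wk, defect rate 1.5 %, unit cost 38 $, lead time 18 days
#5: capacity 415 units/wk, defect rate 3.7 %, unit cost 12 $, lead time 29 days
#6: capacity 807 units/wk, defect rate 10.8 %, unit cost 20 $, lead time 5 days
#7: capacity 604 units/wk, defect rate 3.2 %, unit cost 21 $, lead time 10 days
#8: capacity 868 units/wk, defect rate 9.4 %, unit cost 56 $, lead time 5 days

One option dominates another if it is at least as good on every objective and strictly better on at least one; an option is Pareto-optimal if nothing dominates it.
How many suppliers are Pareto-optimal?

7

#1: not dominated.
#2: dominated by #3 (capacity 620≥112, defect rate 8.0≤11.4, unit cost 29≤40, lead time 20≤24).
#3: not dominated.
#4: not dominated (best defect rate).
#5: not dominated (best unit cost).
#6: not dominated.
#7: not dominated.
#8: not dominated (best capacity).
Pareto-optimal: #1, #3, #4, #5, #6, #7, #8 → 7.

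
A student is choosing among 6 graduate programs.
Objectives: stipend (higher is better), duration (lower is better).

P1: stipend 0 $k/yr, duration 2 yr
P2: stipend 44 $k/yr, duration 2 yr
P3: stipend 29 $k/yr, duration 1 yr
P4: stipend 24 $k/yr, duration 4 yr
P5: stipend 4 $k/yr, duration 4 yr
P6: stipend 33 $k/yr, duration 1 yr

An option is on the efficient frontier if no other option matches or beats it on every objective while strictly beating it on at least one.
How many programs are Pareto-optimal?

2

P1: dominated by P2 (stipend 44≥0, duration 2≤2).
P2: not dominated (best stipend).
P3: dominated by P6 (stipend 33≥29, duration 1≤1).
P4: dominated by P2 (stipend 44≥24, duration 2≤4).
P5: dominated by P2 (stipend 44≥4, duration 2≤4).
P6: not dominated.
Pareto-optimal: P2, P6 → 2.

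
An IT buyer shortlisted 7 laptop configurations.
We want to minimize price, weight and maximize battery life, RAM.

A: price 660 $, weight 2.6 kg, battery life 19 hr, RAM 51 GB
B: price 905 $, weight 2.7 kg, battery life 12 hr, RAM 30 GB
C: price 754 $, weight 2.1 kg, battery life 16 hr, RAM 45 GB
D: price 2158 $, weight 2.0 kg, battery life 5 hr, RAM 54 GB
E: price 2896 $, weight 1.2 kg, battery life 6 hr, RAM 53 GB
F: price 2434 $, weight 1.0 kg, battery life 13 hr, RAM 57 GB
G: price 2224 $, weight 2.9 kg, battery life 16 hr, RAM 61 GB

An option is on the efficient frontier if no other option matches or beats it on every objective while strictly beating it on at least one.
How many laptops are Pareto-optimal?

A: not dominated (best price).
B: dominated by A (price 660≤905, weight 2.6≤2.7, battery life 19≥12, RAM 51≥30).
C: not dominated.
D: not dominated.
E: dominated by F (price 2434≤2896, weight 1.0≤1.2, battery life 13≥6, RAM 57≥53).
F: not dominated (best weight).
G: not dominated (best RAM).
Pareto-optimal: A, C, D, F, G → 5.

5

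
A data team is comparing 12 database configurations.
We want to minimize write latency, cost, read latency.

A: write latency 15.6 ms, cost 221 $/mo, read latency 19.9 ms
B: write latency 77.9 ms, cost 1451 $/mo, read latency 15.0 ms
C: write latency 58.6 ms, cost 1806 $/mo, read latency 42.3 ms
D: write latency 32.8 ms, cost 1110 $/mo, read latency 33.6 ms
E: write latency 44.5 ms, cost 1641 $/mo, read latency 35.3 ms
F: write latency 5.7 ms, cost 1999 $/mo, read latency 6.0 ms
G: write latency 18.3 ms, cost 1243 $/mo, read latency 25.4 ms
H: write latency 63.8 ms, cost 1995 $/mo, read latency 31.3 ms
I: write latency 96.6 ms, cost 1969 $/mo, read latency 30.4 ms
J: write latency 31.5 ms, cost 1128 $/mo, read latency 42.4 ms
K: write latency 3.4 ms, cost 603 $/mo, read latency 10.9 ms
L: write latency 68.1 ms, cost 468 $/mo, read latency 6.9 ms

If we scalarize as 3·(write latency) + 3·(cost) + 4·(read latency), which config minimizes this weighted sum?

A

A: 3·15.6 + 3·221 + 4·19.9 = 789.4
B: 3·77.9 + 3·1451 + 4·15.0 = 4646.7
C: 3·58.6 + 3·1806 + 4·42.3 = 5763.0
D: 3·32.8 + 3·1110 + 4·33.6 = 3562.8
E: 3·44.5 + 3·1641 + 4·35.3 = 5197.7
F: 3·5.7 + 3·1999 + 4·6.0 = 6038.1
G: 3·18.3 + 3·1243 + 4·25.4 = 3885.5
H: 3·63.8 + 3·1995 + 4·31.3 = 6301.6
I: 3·96.6 + 3·1969 + 4·30.4 = 6318.4
J: 3·31.5 + 3·1128 + 4·42.4 = 3648.1
K: 3·3.4 + 3·603 + 4·10.9 = 1862.8
L: 3·68.1 + 3·468 + 4·6.9 = 1635.9
Lowest: A at 789.4.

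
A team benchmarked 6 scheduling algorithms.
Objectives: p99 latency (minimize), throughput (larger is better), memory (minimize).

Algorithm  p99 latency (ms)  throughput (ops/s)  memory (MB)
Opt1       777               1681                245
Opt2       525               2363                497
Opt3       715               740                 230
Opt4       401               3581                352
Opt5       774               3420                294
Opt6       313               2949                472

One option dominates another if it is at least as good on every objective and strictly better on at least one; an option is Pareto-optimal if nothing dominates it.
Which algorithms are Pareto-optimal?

Opt1: not dominated.
Opt2: dominated by Opt4 (p99 latency 401≤525, throughput 3581≥2363, memory 352≤497).
Opt3: not dominated (best memory).
Opt4: not dominated (best throughput).
Opt5: not dominated.
Opt6: not dominated (best p99 latency).

Opt1, Opt3, Opt4, Opt5, Opt6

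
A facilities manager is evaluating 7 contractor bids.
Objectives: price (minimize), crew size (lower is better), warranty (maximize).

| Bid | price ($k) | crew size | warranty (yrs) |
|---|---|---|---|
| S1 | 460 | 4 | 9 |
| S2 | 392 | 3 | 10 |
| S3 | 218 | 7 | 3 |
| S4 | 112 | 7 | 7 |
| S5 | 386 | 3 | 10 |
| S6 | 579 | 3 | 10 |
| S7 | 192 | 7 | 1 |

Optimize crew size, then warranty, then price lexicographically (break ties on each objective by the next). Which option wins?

S5

First minimize crew size: best is 3, kept {S2, S5, S6}.
Then maximize warranty: best is 10, kept {S2, S5, S6}.
Then minimize price: best is 386, kept {S5}.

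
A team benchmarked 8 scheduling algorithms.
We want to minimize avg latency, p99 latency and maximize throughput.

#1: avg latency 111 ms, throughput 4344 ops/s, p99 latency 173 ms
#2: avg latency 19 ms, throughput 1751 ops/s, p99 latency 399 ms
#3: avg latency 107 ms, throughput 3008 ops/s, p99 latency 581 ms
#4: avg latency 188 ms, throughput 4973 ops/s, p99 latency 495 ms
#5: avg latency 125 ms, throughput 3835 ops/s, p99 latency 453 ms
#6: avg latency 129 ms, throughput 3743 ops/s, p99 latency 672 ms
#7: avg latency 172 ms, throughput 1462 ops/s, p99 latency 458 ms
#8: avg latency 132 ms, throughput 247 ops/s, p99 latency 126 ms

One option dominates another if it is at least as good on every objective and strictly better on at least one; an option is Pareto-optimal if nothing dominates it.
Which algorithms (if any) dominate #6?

#1, #5

#1: avg latency 111≤129, throughput 4344≥3743, p99 latency 173≤672 — dominates #6.
#5: avg latency 125≤129, throughput 3835≥3743, p99 latency 453≤672 — dominates #6.
Others (#2, #3, #4, #7, #8) are each worse than #6 on at least one objective.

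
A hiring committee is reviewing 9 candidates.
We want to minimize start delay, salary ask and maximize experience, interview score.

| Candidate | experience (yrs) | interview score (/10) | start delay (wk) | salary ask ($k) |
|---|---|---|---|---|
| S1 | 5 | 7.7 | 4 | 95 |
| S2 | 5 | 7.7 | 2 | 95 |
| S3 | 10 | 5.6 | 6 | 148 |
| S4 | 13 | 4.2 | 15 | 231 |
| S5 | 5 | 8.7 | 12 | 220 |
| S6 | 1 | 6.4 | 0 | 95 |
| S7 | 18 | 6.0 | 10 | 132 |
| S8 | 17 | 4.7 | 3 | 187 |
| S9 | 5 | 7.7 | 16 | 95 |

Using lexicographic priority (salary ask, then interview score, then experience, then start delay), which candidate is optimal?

S2

First minimize salary ask: best is 95, kept {S1, S2, S6, S9}.
Then maximize interview score: best is 7.7, kept {S1, S2, S9}.
Then maximize experience: best is 5, kept {S1, S2, S9}.
Then minimize start delay: best is 2, kept {S2}.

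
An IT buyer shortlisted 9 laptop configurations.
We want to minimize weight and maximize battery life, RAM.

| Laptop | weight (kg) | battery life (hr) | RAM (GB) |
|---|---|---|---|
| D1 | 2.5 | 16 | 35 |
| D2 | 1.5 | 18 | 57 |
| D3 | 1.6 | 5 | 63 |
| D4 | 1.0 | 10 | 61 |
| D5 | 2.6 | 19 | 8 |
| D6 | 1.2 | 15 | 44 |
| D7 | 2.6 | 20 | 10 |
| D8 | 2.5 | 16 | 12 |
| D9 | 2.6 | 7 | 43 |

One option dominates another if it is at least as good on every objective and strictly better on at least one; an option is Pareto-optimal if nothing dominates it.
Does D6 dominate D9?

D6 vs D9: weight 1.2≤2.6, battery life 15≥7, RAM 44≥43 — D6 is at least as good on every objective with at least one strict improvement.

Yes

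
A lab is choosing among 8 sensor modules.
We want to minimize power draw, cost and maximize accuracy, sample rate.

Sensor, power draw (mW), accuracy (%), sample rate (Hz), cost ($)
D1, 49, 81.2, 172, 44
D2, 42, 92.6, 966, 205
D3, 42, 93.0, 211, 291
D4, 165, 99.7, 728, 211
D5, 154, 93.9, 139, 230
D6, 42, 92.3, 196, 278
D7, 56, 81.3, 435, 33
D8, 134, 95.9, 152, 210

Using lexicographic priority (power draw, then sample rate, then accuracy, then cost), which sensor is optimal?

D2

First minimize power draw: best is 42, kept {D2, D3, D6}.
Then maximize sample rate: best is 966, kept {D2}.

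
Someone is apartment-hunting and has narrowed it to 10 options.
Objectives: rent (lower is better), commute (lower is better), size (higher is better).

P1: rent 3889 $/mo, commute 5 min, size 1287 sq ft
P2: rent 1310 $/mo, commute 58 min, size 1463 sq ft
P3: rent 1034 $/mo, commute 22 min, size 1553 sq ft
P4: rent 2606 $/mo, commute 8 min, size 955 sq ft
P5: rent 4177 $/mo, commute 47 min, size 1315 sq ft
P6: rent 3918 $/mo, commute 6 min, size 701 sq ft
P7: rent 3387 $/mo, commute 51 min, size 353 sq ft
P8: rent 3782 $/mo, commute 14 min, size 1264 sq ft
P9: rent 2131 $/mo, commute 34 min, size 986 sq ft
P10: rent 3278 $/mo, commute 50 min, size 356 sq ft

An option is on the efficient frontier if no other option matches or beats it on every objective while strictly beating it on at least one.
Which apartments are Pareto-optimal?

P1: not dominated (best commute).
P2: dominated by P3 (rent 1034≤1310, commute 22≤58, size 1553≥1463).
P3: not dominated (best rent).
P4: not dominated.
P5: dominated by P3 (rent 1034≤4177, commute 22≤47, size 1553≥1315).
P6: dominated by P1 (rent 3889≤3918, commute 5≤6, size 1287≥701).
P7: dominated by P3 (rent 1034≤3387, commute 22≤51, size 1553≥353).
P8: not dominated.
P9: dominated by P3 (rent 1034≤2131, commute 22≤34, size 1553≥986).
P10: dominated by P3 (rent 1034≤3278, commute 22≤50, size 1553≥356).

P1, P3, P4, P8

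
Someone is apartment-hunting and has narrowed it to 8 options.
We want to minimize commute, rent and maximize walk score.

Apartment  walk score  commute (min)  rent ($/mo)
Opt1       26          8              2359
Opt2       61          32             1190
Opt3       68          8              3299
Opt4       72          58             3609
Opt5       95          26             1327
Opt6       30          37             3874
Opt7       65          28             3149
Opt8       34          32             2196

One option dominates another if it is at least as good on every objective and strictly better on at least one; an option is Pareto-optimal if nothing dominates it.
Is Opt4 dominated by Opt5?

Yes

Opt5 vs Opt4: walk score 95≥72, commute 26≤58, rent 1327≤3609 — Opt5 is at least as good on every objective with at least one strict improvement.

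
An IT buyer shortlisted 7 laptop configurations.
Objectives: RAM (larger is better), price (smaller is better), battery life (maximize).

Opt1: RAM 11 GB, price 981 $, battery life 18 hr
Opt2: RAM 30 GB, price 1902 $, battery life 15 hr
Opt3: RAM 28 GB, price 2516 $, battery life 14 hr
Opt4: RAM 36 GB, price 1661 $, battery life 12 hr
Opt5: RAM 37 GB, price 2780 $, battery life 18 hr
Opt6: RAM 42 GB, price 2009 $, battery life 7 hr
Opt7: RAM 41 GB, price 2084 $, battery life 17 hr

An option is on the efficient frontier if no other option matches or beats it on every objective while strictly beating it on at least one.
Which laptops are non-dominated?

Opt1, Opt2, Opt4, Opt5, Opt6, Opt7

Opt1: not dominated (best price).
Opt2: not dominated.
Opt3: dominated by Opt2 (RAM 30≥28, price 1902≤2516, battery life 15≥14).
Opt4: not dominated.
Opt5: not dominated.
Opt6: not dominated (best RAM).
Opt7: not dominated.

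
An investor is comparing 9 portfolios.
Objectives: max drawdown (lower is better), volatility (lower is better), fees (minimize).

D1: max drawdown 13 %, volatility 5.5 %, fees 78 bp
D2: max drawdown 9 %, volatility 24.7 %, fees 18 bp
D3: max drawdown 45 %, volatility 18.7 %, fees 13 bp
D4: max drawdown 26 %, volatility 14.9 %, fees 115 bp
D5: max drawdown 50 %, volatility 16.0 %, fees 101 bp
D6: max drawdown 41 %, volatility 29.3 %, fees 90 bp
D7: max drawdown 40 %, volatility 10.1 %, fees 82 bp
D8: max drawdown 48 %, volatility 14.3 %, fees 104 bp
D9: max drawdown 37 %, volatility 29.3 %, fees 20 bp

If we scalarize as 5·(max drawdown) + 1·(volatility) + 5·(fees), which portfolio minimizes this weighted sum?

D1: 5·13 + 1·5.5 + 5·78 = 460.5
D2: 5·9 + 1·24.7 + 5·18 = 159.7
D3: 5·45 + 1·18.7 + 5·13 = 308.7
D4: 5·26 + 1·14.9 + 5·115 = 719.9
D5: 5·50 + 1·16.0 + 5·101 = 771.0
D6: 5·41 + 1·29.3 + 5·90 = 684.3
D7: 5·40 + 1·10.1 + 5·82 = 620.1
D8: 5·48 + 1·14.3 + 5·104 = 774.3
D9: 5·37 + 1·29.3 + 5·20 = 314.3
Lowest: D2 at 159.7.

D2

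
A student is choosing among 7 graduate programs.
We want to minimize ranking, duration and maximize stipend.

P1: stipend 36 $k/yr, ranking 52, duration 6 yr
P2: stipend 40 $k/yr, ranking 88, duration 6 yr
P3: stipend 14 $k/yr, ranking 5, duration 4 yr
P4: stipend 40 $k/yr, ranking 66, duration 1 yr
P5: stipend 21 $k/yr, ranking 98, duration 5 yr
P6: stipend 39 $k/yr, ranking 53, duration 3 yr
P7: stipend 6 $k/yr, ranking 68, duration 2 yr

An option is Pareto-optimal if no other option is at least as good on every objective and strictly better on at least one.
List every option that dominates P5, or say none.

P4, P6

P4: stipend 40≥21, ranking 66≤98, duration 1≤5 — dominates P5.
P6: stipend 39≥21, ranking 53≤98, duration 3≤5 — dominates P5.
Others (P1, P2, P3, P7) are each worse than P5 on at least one objective.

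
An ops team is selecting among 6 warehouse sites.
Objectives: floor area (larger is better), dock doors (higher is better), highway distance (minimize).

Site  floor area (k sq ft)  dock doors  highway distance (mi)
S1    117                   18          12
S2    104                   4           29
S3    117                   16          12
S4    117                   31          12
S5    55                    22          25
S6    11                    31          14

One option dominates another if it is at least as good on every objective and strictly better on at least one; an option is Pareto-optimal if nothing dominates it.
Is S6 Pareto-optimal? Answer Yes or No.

S4 vs S6: floor area 117≥11, dock doors 31≥31, highway distance 12≤14 — S4 is at least as good on every objective and strictly better on at least one, so S4 dominates S6.

No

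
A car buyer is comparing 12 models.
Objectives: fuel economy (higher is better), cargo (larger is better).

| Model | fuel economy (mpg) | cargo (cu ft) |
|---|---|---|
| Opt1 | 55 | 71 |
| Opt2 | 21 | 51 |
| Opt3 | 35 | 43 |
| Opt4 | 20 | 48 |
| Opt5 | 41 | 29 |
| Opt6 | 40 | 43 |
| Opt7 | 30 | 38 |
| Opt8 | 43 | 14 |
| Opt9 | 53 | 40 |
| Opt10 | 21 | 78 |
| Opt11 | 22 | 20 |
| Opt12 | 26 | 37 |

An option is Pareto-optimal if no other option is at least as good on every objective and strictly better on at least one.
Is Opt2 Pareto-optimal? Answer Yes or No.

Opt1 vs Opt2: fuel economy 55≥21, cargo 71≥51 — Opt1 is at least as good on every objective and strictly better on at least one, so Opt1 dominates Opt2.

No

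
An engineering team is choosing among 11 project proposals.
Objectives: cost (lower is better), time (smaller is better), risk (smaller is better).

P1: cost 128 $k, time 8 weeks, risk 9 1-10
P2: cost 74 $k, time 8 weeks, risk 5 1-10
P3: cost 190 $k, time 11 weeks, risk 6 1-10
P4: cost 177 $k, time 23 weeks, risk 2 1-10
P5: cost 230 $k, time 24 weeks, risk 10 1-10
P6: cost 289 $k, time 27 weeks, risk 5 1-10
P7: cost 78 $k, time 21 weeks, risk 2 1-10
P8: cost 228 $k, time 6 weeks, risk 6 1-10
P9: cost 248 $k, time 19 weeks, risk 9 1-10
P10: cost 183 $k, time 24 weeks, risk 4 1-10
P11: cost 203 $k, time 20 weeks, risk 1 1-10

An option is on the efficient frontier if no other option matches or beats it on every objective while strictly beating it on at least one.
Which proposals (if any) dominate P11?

P1: worse on risk (9 vs 1).
P2: worse on risk (5 vs 1).
P3: worse on risk (6 vs 1).
P4: worse on time (23 vs 20).
P5: worse on cost (230 vs 203).
P6: worse on cost (289 vs 203).
P7: worse on time (21 vs 20).
P8: worse on cost (228 vs 203).
P9: worse on cost (248 vs 203).
P10: worse on time (24 vs 20).
No option dominates P11.

none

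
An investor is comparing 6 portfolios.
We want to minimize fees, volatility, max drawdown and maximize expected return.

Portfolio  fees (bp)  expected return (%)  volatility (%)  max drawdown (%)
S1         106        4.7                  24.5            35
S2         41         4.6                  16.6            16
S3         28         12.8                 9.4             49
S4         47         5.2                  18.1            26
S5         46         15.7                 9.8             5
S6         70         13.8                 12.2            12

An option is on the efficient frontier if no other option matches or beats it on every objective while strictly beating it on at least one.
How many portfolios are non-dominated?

S1: dominated by S4 (fees 47≤106, expected return 5.2≥4.7, volatility 18.1≤24.5, max drawdown 26≤35).
S2: not dominated.
S3: not dominated (best fees).
S4: dominated by S5 (fees 46≤47, expected return 15.7≥5.2, volatility 9.8≤18.1, max drawdown 5≤26).
S5: not dominated (best expected return).
S6: dominated by S5 (fees 46≤70, expected return 15.7≥13.8, volatility 9.8≤12.2, max drawdown 5≤12).
Pareto-optimal: S2, S3, S5 → 3.

3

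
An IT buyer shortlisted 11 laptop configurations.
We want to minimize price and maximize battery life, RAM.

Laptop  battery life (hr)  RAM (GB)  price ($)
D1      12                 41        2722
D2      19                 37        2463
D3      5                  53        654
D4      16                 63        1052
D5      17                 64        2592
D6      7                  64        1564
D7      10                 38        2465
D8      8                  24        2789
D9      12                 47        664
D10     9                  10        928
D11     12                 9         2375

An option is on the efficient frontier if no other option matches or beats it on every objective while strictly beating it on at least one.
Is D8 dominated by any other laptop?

D1 vs D8: battery life 12≥8, RAM 41≥24, price 2722≤2789 — D1 is at least as good on every objective and strictly better on at least one, so D1 dominates D8.

Yes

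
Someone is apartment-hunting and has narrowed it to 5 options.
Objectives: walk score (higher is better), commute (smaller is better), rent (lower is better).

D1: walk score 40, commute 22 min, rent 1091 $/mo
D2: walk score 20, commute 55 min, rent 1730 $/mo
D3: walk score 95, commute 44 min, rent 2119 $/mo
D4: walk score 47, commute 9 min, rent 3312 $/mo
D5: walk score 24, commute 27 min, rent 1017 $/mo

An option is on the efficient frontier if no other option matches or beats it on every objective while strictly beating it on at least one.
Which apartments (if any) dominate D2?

D1, D5

D1: walk score 40≥20, commute 22≤55, rent 1091≤1730 — dominates D2.
D5: walk score 24≥20, commute 27≤55, rent 1017≤1730 — dominates D2.
Others (D3, D4) are each worse than D2 on at least one objective.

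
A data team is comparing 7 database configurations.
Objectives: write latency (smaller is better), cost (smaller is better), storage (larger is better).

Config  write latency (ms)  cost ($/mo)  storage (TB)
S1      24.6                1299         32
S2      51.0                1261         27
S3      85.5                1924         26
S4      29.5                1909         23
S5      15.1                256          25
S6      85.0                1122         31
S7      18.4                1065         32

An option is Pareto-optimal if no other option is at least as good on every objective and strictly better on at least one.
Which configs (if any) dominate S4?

S1, S5, S7

S1: write latency 24.6≤29.5, cost 1299≤1909, storage 32≥23 — dominates S4.
S5: write latency 15.1≤29.5, cost 256≤1909, storage 25≥23 — dominates S4.
S7: write latency 18.4≤29.5, cost 1065≤1909, storage 32≥23 — dominates S4.
Others (S2, S3, S6) are each worse than S4 on at least one objective.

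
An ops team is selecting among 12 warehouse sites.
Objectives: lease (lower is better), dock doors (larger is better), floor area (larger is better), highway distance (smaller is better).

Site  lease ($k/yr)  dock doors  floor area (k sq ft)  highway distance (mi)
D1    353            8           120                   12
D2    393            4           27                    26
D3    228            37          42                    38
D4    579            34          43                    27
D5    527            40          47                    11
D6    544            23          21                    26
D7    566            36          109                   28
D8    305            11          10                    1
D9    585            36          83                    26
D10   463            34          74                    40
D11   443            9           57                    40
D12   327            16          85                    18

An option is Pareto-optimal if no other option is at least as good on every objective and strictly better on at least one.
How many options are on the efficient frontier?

D1: not dominated (best floor area).
D2: dominated by D1 (lease 353≤393, dock doors 8≥4, floor area 120≥27, highway distance 12≤26).
D3: not dominated (best lease).
D4: dominated by D5 (lease 527≤579, dock doors 40≥34, floor area 47≥43, highway distance 11≤27).
D5: not dominated (best dock doors).
D6: dominated by D5 (lease 527≤544, dock doors 40≥23, floor area 47≥21, highway distance 11≤26).
D7: not dominated.
D8: not dominated (best highway distance).
D9: not dominated.
D10: not dominated.
D11: dominated by D12 (lease 327≤443, dock doors 16≥9, floor area 85≥57, highway distance 18≤40).
D12: not dominated.
Pareto-optimal: D1, D3, D5, D7, D8, D9, D10, D12 → 8.

8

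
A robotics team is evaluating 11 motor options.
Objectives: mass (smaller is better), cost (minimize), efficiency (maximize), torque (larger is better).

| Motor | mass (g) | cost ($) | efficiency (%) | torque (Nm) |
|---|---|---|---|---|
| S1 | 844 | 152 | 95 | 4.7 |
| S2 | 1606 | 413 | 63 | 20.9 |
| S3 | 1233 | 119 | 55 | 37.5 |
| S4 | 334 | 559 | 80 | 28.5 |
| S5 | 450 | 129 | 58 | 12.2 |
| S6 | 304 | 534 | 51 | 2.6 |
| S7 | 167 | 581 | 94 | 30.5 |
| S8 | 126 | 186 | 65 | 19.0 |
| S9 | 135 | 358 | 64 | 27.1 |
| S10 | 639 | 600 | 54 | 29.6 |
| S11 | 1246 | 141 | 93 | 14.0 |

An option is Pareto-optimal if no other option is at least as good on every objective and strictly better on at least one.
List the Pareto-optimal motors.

S1: not dominated (best efficiency).
S2: dominated by S9 (mass 135≤1606, cost 358≤413, efficiency 64≥63, torque 27.1≥20.9).
S3: not dominated (best cost).
S4: not dominated.
S5: not dominated.
S6: dominated by S8 (mass 126≤304, cost 186≤534, efficiency 65≥51, torque 19.0≥2.6).
S7: not dominated.
S8: not dominated (best mass).
S9: not dominated.
S10: dominated by S7 (mass 167≤639, cost 581≤600, efficiency 94≥54, torque 30.5≥29.6).
S11: not dominated.

S1, S3, S4, S5, S7, S8, S9, S11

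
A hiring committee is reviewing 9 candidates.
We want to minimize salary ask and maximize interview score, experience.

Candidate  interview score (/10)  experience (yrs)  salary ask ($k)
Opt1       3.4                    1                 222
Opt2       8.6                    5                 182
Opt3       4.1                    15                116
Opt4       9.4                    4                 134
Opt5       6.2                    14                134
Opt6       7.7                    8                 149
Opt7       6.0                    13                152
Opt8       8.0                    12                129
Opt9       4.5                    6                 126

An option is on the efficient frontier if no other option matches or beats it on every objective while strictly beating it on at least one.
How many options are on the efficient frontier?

Opt1: dominated by Opt2 (interview score 8.6≥3.4, experience 5≥1, salary ask 182≤222).
Opt2: not dominated.
Opt3: not dominated (best experience).
Opt4: not dominated (best interview score).
Opt5: not dominated.
Opt6: dominated by Opt8 (interview score 8.0≥7.7, experience 12≥8, salary ask 129≤149).
Opt7: dominated by Opt5 (interview score 6.2≥6.0, experience 14≥13, salary ask 134≤152).
Opt8: not dominated.
Opt9: not dominated.
Pareto-optimal: Opt2, Opt3, Opt4, Opt5, Opt8, Opt9 → 6.

6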